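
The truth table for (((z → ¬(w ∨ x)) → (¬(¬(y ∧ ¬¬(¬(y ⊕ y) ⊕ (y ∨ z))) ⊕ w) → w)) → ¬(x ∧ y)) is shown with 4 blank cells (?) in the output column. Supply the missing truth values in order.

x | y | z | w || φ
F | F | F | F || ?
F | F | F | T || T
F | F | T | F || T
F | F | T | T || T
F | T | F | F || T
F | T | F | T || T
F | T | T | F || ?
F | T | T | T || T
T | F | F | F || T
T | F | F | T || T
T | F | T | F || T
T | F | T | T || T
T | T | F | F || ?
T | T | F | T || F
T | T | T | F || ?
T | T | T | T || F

Row x=F, y=F, z=F, w=F: ((z → ¬(w ∨ x)) → (¬(¬(y ∧ ¬¬(¬(y ⊕ y) ⊕ (y ∨ z))) ⊕ w) → w)) = T, ¬(x ∧ y) = T, so the formula = T.
Row x=F, y=T, z=T, w=F: ((z → ¬(w ∨ x)) → (¬(¬(y ∧ ¬¬(¬(y ⊕ y) ⊕ (y ∨ z))) ⊕ w) → w)) = T, ¬(x ∧ y) = T, so the formula = T.
Row x=T, y=T, z=F, w=F: ((z → ¬(w ∨ x)) → (¬(¬(y ∧ ¬¬(¬(y ⊕ y) ⊕ (y ∨ z))) ⊕ w) → w)) = T, ¬(x ∧ y) = F, so the formula = F.
Row x=T, y=T, z=T, w=F: ((z → ¬(w ∨ x)) → (¬(¬(y ∧ ¬¬(¬(y ⊕ y) ⊕ (y ∨ z))) ⊕ w) → w)) = T, ¬(x ∧ y) = F, so the formula = F.

T, T, F, F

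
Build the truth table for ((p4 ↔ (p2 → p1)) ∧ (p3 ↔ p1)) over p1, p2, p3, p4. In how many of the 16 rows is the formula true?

p1 | p2 | p3 | p4 | ((p4 ↔ (p2 → p1)) ∧ (p3 ↔ p1))
-- | -- | -- | -- | ------------------------------
T  | T  | T  | T  |               T               
T  | T  | T  | F  |               F               
T  | T  | F  | T  |               F               
T  | T  | F  | F  |               F               
T  | F  | T  | T  |               T               
T  | F  | T  | F  |               F               
T  | F  | F  | T  |               F               
T  | F  | F  | F  |               F               
F  | T  | T  | T  |               F               
F  | T  | T  | F  |               F               
F  | T  | F  | T  |               F               
F  | T  | F  | F  |               T               
F  | F  | T  | T  |               F               
F  | F  | T  | F  |               F               
F  | F  | F  | T  |               T               
F  | F  | F  | F  |               F               
The formula is true on 4 of the 16 rows.

4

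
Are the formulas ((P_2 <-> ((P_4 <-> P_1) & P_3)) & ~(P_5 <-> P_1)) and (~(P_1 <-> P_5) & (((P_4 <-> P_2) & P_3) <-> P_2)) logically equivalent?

P_1 | P_2 | P_3 | P_4 | P_5 | φ | ψ
--- | --- | --- | --- | --- | - | -
 0  |  0  |  0  |  0  |  0  | 0 | 0
 0  |  0  |  0  |  0  |  1  | 1 | 1
 0  |  0  |  0  |  1  |  0  | 0 | 0
 0  |  0  |  0  |  1  |  1  | 1 | 1
 0  |  0  |  1  |  0  |  0  | 0 | 0
 0  |  0  |  1  |  0  |  1  | 0 | 0
 0  |  0  |  1  |  1  |  0  | 0 | 0
 0  |  0  |  1  |  1  |  1  | 1 | 1
 0  |  1  |  0  |  0  |  0  | 0 | 0
 0  |  1  |  0  |  0  |  1  | 0 | 0
 0  |  1  |  0  |  1  |  0  | 0 | 0
 0  |  1  |  0  |  1  |  1  | 0 | 0
 0  |  1  |  1  |  0  |  0  | 0 | 0
 0  |  1  |  1  |  0  |  1  | 1 | 0
 0  |  1  |  1  |  1  |  0  | 0 | 0
 0  |  1  |  1  |  1  |  1  | 0 | 1
 1  |  0  |  0  |  0  |  0  | 1 | 1
 1  |  0  |  0  |  0  |  1  | 0 | 0
 1  |  0  |  0  |  1  |  0  | 1 | 1
 1  |  0  |  0  |  1  |  1  | 0 | 0
 1  |  0  |  1  |  0  |  0  | 1 | 0
 1  |  0  |  1  |  0  |  1  | 0 | 0
 1  |  0  |  1  |  1  |  0  | 0 | 1
 1  |  0  |  1  |  1  |  1  | 0 | 0
 1  |  1  |  0  |  0  |  0  | 0 | 0
 1  |  1  |  0  |  0  |  1  | 0 | 0
 1  |  1  |  0  |  1  |  0  | 0 | 0
 1  |  1  |  0  |  1  |  1  | 0 | 0
 1  |  1  |  1  |  0  |  0  | 0 | 0
 1  |  1  |  1  |  0  |  1  | 0 | 0
 1  |  1  |  1  |  1  |  0  | 1 | 1
 1  |  1  |  1  |  1  |  1  | 0 | 0
The columns differ at P_1=0, P_2=1, P_3=1, P_4=0, P_5=1 (φ=1, ψ=0), so they are not equivalent.

not equivalent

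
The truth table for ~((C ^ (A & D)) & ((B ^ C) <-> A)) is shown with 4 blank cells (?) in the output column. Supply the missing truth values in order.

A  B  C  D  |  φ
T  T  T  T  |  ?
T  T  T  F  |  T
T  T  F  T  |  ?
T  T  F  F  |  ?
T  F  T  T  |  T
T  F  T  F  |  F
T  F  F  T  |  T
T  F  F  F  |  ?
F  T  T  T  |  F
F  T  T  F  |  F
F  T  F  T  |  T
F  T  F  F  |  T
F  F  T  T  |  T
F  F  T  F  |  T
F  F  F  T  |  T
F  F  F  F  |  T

Row A=T, B=T, C=T, D=T: (C ^ (A & D)) = F, ((B ^ C) <-> A) = F, ((C ^ (A & D)) & ((B ^ C) <-> A)) = F, so the formula = T.
Row A=T, B=T, C=F, D=T: (C ^ (A & D)) = T, ((B ^ C) <-> A) = T, ((C ^ (A & D)) & ((B ^ C) <-> A)) = T, so the formula = F.
Row A=T, B=T, C=F, D=F: (C ^ (A & D)) = F, ((B ^ C) <-> A) = T, ((C ^ (A & D)) & ((B ^ C) <-> A)) = F, so the formula = T.
Row A=T, B=F, C=F, D=F: (C ^ (A & D)) = F, ((B ^ C) <-> A) = F, ((C ^ (A & D)) & ((B ^ C) <-> A)) = F, so the formula = T.

T, F, T, T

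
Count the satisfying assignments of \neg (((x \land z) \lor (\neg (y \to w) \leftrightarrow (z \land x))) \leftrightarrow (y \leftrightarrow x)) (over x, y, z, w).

x | y | z | w || (x \land z) | (y \to w) | \neg (y \to w) | (z \land x) | (y \leftrightarrow x) | φ
F | F | F | F ||      F      |     T     |       F        |      F      |           T           | F
F | F | F | T ||      F      |     T     |       F        |      F      |           T           | F
F | F | T | F ||      F      |     T     |       F        |      F      |           T           | F
F | F | T | T ||      F      |     T     |       F        |      F      |           T           | F
F | T | F | F ||      F      |     F     |       T        |      F      |           F           | F
F | T | F | T ||      F      |     T     |       F        |      F      |           F           | T
F | T | T | F ||      F      |     F     |       T        |      F      |           F           | F
F | T | T | T ||      F      |     T     |       F        |      F      |           F           | T
T | F | F | F ||      F      |     T     |       F        |      F      |           F           | T
T | F | F | T ||      F      |     T     |       F        |      F      |           F           | T
T | F | T | F ||      T      |     T     |       F        |      T      |           F           | T
T | F | T | T ||      T      |     T     |       F        |      T      |           F           | T
T | T | F | F ||      F      |     F     |       T        |      F      |           T           | T
T | T | F | T ||      F      |     T     |       F        |      F      |           T           | F
T | T | T | F ||      T      |     F     |       T        |      T      |           T           | F
T | T | T | T ||      T      |     T     |       F        |      T      |           T           | F
The formula is true on 7 of the 16 rows.

7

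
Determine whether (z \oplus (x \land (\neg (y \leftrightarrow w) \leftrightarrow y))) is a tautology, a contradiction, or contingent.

contingent

x | y | z | w | (y \leftrightarrow w) | \neg (y \leftrightarrow w) | φ
- | - | - | - | --------------------- | -------------------------- | -
1 | 1 | 1 | 1 |           1           |             0              | 1
1 | 1 | 1 | 0 |           0           |             1              | 0
1 | 1 | 0 | 1 |           1           |             0              | 0
1 | 1 | 0 | 0 |           0           |             1              | 1
1 | 0 | 1 | 1 |           0           |             1              | 1
1 | 0 | 1 | 0 |           1           |             0              | 0
1 | 0 | 0 | 1 |           0           |             1              | 0
1 | 0 | 0 | 0 |           1           |             0              | 1
0 | 1 | 1 | 1 |           1           |             0              | 1
0 | 1 | 1 | 0 |           0           |             1              | 1
0 | 1 | 0 | 1 |           1           |             0              | 0
0 | 1 | 0 | 0 |           0           |             1              | 0
0 | 0 | 1 | 1 |           0           |             1              | 1
0 | 0 | 1 | 0 |           1           |             0              | 1
0 | 0 | 0 | 1 |           0           |             1              | 0
0 | 0 | 0 | 0 |           1           |             0              | 0
8 of 16 rows are 1, so the formula is contingent.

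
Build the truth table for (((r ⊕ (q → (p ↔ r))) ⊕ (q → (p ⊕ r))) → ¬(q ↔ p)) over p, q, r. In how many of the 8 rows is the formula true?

p | q | r || (p ↔ r) | (q → (p ↔ r)) | (r ⊕ (q → (p ↔ r))) | (p ⊕ r) | (q → (p ⊕ r)) | (q ↔ p) | ¬(q ↔ p) | φ
T | T | T ||    T    |       T       |          F          |    F    |       F       |    T    |    F     | T
T | T | F ||    F    |       F       |          F          |    T    |       T       |    T    |    F     | F
T | F | T ||    T    |       T       |          F          |    F    |       T       |    F    |    T     | T
T | F | F ||    F    |       T       |          T          |    T    |       T       |    F    |    T     | T
F | T | T ||    F    |       F       |          T          |    T    |       T       |    F    |    T     | T
F | T | F ||    T    |       T       |          T          |    F    |       F       |    F    |    T     | T
F | F | T ||    F    |       T       |          F          |    T    |       T       |    T    |    F     | F
F | F | F ||    T    |       T       |          T          |    F    |       T       |    T    |    F     | T
The formula is true on 6 of the 8 rows.

6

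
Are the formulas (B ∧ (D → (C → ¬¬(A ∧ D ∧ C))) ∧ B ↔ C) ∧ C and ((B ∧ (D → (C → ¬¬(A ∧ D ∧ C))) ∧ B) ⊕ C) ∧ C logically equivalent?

A  B  C  D  |  φ  ψ
T  T  T  T  |  T  F
T  T  T  F  |  T  F
T  T  F  T  |  F  F
T  T  F  F  |  F  F
T  F  T  T  |  F  T
T  F  T  F  |  F  T
T  F  F  T  |  F  F
T  F  F  F  |  F  F
F  T  T  T  |  F  T
F  T  T  F  |  T  F
F  T  F  T  |  F  F
F  T  F  F  |  F  F
F  F  T  T  |  F  T
F  F  T  F  |  F  T
F  F  F  T  |  F  F
F  F  F  F  |  F  F
The columns differ at A=T, B=T, C=T, D=T (φ=T, ψ=F), so they are not equivalent.

not equivalent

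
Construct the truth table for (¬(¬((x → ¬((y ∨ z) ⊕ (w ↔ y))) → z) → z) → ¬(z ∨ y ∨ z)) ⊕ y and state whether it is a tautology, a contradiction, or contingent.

x | y | z | w | φ
- | - | - | - | -
1 | 1 | 1 | 1 | 0
1 | 1 | 1 | 0 | 0
1 | 1 | 0 | 1 | 1
1 | 1 | 0 | 0 | 0
1 | 0 | 1 | 1 | 1
1 | 0 | 1 | 0 | 1
1 | 0 | 0 | 1 | 1
1 | 0 | 0 | 0 | 1
0 | 1 | 1 | 1 | 0
0 | 1 | 1 | 0 | 0
0 | 1 | 0 | 1 | 1
0 | 1 | 0 | 0 | 1
0 | 0 | 1 | 1 | 1
0 | 0 | 1 | 0 | 1
0 | 0 | 0 | 1 | 1
0 | 0 | 0 | 0 | 1
11 of 16 rows are 1, so the formula is contingent.

contingent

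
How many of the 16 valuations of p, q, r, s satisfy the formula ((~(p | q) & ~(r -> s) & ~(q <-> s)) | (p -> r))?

12

p | q | r | s || φ
0 | 0 | 0 | 0 || 1
0 | 0 | 0 | 1 || 1
0 | 0 | 1 | 0 || 1
0 | 0 | 1 | 1 || 1
0 | 1 | 0 | 0 || 1
0 | 1 | 0 | 1 || 1
0 | 1 | 1 | 0 || 1
0 | 1 | 1 | 1 || 1
1 | 0 | 0 | 0 || 0
1 | 0 | 0 | 1 || 0
1 | 0 | 1 | 0 || 1
1 | 0 | 1 | 1 || 1
1 | 1 | 0 | 0 || 0
1 | 1 | 0 | 1 || 0
1 | 1 | 1 | 0 || 1
1 | 1 | 1 | 1 || 1
The formula is true on 12 of the 16 rows.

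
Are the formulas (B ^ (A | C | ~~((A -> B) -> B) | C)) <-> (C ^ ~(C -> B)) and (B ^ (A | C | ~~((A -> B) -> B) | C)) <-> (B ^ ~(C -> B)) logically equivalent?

A | B | C | φ | ψ
- | - | - | - | -
F | F | F | T | T
F | F | T | F | T
F | T | F | T | F
F | T | T | F | F
T | F | F | F | F
T | F | T | F | T
T | T | F | T | F
T | T | T | F | F
The columns differ at A=F, B=F, C=T (φ=F, ψ=T), so they are not equivalent.

not equivalent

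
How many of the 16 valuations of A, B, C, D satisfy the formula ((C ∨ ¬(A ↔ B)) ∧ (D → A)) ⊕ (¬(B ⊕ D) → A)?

5

A | B | C | D || (A ↔ B) | ¬(A ↔ B) | (C ∨ ¬(A ↔ B)) | (D → A) | ((C ∨ ¬(A ↔ B)) ∧ (D → A)) | (B ⊕ D) | ¬(B ⊕ D) | (¬(B ⊕ D) → A) | φ
0 | 0 | 0 | 0 ||    1    |    0     |       0        |    1    |             0              |    0    |    1     |       0        | 0
0 | 0 | 0 | 1 ||    1    |    0     |       0        |    0    |             0              |    1    |    0     |       1        | 1
0 | 0 | 1 | 0 ||    1    |    0     |       1        |    1    |             1              |    0    |    1     |       0        | 1
0 | 0 | 1 | 1 ||    1    |    0     |       1        |    0    |             0              |    1    |    0     |       1        | 1
0 | 1 | 0 | 0 ||    0    |    1     |       1        |    1    |             1              |    1    |    0     |       1        | 0
0 | 1 | 0 | 1 ||    0    |    1     |       1        |    0    |             0              |    0    |    1     |       0        | 0
0 | 1 | 1 | 0 ||    0    |    1     |       1        |    1    |             1              |    1    |    0     |       1        | 0
0 | 1 | 1 | 1 ||    0    |    1     |       1        |    0    |             0              |    0    |    1     |       0        | 0
1 | 0 | 0 | 0 ||    0    |    1     |       1        |    1    |             1              |    0    |    1     |       1        | 0
1 | 0 | 0 | 1 ||    0    |    1     |       1        |    1    |             1              |    1    |    0     |       1        | 0
1 | 0 | 1 | 0 ||    0    |    1     |       1        |    1    |             1              |    0    |    1     |       1        | 0
1 | 0 | 1 | 1 ||    0    |    1     |       1        |    1    |             1              |    1    |    0     |       1        | 0
1 | 1 | 0 | 0 ||    1    |    0     |       0        |    1    |             0              |    1    |    0     |       1        | 1
1 | 1 | 0 | 1 ||    1    |    0     |       0        |    1    |             0              |    0    |    1     |       1        | 1
1 | 1 | 1 | 0 ||    1    |    0     |       1        |    1    |             1              |    1    |    0     |       1        | 0
1 | 1 | 1 | 1 ||    1    |    0     |       1        |    1    |             1              |    0    |    1     |       1        | 0
The formula is true on 5 of the 16 rows.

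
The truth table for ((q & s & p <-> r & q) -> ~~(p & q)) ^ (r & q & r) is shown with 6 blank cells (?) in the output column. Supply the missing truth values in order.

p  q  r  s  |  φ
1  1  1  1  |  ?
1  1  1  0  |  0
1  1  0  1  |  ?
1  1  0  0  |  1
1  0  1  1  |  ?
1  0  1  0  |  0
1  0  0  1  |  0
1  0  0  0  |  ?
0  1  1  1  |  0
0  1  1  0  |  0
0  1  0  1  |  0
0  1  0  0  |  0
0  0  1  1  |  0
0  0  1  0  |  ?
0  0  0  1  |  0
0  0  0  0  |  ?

Row p=1, q=1, r=1, s=1: ((q & s & p <-> r & q) -> ~~(p & q)) = 1, (r & q & r) = 1, so the formula = 0.
Row p=1, q=1, r=0, s=1: ((q & s & p <-> r & q) -> ~~(p & q)) = 1, (r & q & r) = 0, so the formula = 1.
Row p=1, q=0, r=1, s=1: ((q & s & p <-> r & q) -> ~~(p & q)) = 0, (r & q & r) = 0, so the formula = 0.
Row p=1, q=0, r=0, s=0: ((q & s & p <-> r & q) -> ~~(p & q)) = 0, (r & q & r) = 0, so the formula = 0.
Row p=0, q=0, r=1, s=0: ((q & s & p <-> r & q) -> ~~(p & q)) = 0, (r & q & r) = 0, so the formula = 0.
Row p=0, q=0, r=0, s=0: ((q & s & p <-> r & q) -> ~~(p & q)) = 0, (r & q & r) = 0, so the formula = 0.

0, 1, 0, 0, 0, 0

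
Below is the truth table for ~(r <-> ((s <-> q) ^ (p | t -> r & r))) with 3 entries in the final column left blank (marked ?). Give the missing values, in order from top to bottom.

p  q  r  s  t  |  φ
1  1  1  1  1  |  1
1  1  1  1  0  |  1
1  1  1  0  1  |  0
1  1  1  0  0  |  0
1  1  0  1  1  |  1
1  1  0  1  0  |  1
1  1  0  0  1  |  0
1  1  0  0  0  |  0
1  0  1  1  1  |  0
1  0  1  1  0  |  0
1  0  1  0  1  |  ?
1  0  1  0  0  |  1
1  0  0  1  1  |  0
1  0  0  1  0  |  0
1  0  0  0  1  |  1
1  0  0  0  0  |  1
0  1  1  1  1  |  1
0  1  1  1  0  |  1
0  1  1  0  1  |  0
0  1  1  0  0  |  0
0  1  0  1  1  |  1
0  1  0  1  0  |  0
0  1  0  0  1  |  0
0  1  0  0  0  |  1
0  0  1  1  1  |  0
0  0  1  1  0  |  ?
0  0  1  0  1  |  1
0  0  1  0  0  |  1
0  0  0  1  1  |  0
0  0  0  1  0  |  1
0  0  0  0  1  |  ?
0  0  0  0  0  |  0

Row p=1, q=0, r=1, s=0, t=1: ((s <-> q) ^ (p | t -> r & r)) = 0, (r <-> ((s <-> q) ^ (p | t -> r & r))) = 0, so the formula = 1.
Row p=0, q=0, r=1, s=1, t=0: ((s <-> q) ^ (p | t -> r & r)) = 1, (r <-> ((s <-> q) ^ (p | t -> r & r))) = 1, so the formula = 0.
Row p=0, q=0, r=0, s=0, t=1: ((s <-> q) ^ (p | t -> r & r)) = 1, (r <-> ((s <-> q) ^ (p | t -> r & r))) = 0, so the formula = 1.

1, 0, 1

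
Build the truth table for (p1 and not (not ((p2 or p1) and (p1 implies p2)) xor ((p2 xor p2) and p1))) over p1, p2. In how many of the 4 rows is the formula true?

p1 | p2 | (p2 or p1) | (p1 implies p2) | (p2 xor p2) | ((p2 xor p2) and p1) | φ
-- | -- | ---------- | --------------- | ----------- | -------------------- | -
1  | 1  |     1      |        1        |      0      |          0           | 1
1  | 0  |     1      |        0        |      0      |          0           | 0
0  | 1  |     1      |        1        |      0      |          0           | 0
0  | 0  |     0      |        1        |      0      |          0           | 0
The formula is true on 1 of the 4 rows.

1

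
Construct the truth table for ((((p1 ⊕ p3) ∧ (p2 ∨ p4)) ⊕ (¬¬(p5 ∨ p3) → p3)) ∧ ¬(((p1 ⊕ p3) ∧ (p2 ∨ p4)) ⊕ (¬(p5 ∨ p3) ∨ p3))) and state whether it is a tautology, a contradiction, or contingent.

contradiction

p1 | p2 | p3 | p4 | p5 || φ
F  | F  | F  | F  | F  || F
F  | F  | F  | F  | T  || F
F  | F  | F  | T  | F  || F
F  | F  | F  | T  | T  || F
F  | F  | T  | F  | F  || F
F  | F  | T  | F  | T  || F
F  | F  | T  | T  | F  || F
F  | F  | T  | T  | T  || F
F  | T  | F  | F  | F  || F
F  | T  | F  | F  | T  || F
F  | T  | F  | T  | F  || F
F  | T  | F  | T  | T  || F
F  | T  | T  | F  | F  || F
F  | T  | T  | F  | T  || F
F  | T  | T  | T  | F  || F
F  | T  | T  | T  | T  || F
T  | F  | F  | F  | F  || F
T  | F  | F  | F  | T  || F
T  | F  | F  | T  | F  || F
T  | F  | F  | T  | T  || F
T  | F  | T  | F  | F  || F
T  | F  | T  | F  | T  || F
T  | F  | T  | T  | F  || F
T  | F  | T  | T  | T  || F
T  | T  | F  | F  | F  || F
T  | T  | F  | F  | T  || F
T  | T  | F  | T  | F  || F
T  | T  | F  | T  | T  || F
T  | T  | T  | F  | F  || F
T  | T  | T  | F  | T  || F
T  | T  | T  | T  | F  || F
T  | T  | T  | T  | T  || F
Every row is F, so the formula is a contradiction.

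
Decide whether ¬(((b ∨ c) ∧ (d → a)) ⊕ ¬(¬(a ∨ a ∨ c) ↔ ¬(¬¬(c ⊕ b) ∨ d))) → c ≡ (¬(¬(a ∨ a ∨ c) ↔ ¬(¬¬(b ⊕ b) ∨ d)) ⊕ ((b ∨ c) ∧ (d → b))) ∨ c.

  a      b      c      d    |    φ      ψ  
 True   True   True   True  |   True   True
 True   True   True  False  |   True   True
 True   True  False   True  |   True   True
 True   True  False  False  |   True  False
 True  False   True   True  |   True   True
 True  False   True  False  |   True   True
 True  False  False   True  |  False  False
 True  False  False  False  |   True   True
False   True   True   True  |   True   True
False   True   True  False  |   True   True
False   True  False   True  |   True  False
False   True  False  False  |  False   True
False  False   True   True  |   True   True
False  False   True  False  |   True   True
False  False  False   True  |   True   True
False  False  False  False  |  False  False
The columns differ at a=True, b=True, c=False, d=False (φ=True, ψ=False), so they are not equivalent.

not equivalent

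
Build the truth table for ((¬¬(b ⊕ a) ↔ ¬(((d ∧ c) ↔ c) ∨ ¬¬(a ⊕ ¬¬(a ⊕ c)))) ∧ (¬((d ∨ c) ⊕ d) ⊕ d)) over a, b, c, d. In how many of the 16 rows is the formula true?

2

a | b | c | d || (b ⊕ a) | ¬(b ⊕ a) | ¬¬(b ⊕ a) | (d ∧ c) | ((d ∧ c) ↔ c) | (a ⊕ c) | ¬(a ⊕ c) | ¬¬(a ⊕ c) | (a ⊕ ¬¬(a ⊕ c)) | ¬(a ⊕ ¬¬(a ⊕ c)) | ¬¬(a ⊕ ¬¬(a ⊕ c)) | (d ∨ c) | ((d ∨ c) ⊕ d) | ¬((d ∨ c) ⊕ d) | (¬((d ∨ c) ⊕ d) ⊕ d) | φ
T | T | T | T ||    F    |    T     |     F     |    T    |       T       |    F    |    T     |     F     |        T        |        F         |         T         |    T    |       F       |       T        |          F           | F
T | T | T | F ||    F    |    T     |     F     |    F    |       F       |    F    |    T     |     F     |        T        |        F         |         T         |    T    |       T       |       F        |          F           | F
T | T | F | T ||    F    |    T     |     F     |    F    |       T       |    T    |    F     |     T     |        F        |        T         |         F         |    T    |       F       |       T        |          F           | F
T | T | F | F ||    F    |    T     |     F     |    F    |       T       |    T    |    F     |     T     |        F        |        T         |         F         |    F    |       F       |       T        |          T           | T
T | F | T | T ||    T    |    F     |     T     |    T    |       T       |    F    |    T     |     F     |        T        |        F         |         T         |    T    |       F       |       T        |          F           | F
T | F | T | F ||    T    |    F     |     T     |    F    |       F       |    F    |    T     |     F     |        T        |        F         |         T         |    T    |       T       |       F        |          F           | F
T | F | F | T ||    T    |    F     |     T     |    F    |       T       |    T    |    F     |     T     |        F        |        T         |         F         |    T    |       F       |       T        |          F           | F
T | F | F | F ||    T    |    F     |     T     |    F    |       T       |    T    |    F     |     T     |        F        |        T         |         F         |    F    |       F       |       T        |          T           | F
F | T | T | T ||    T    |    F     |     T     |    T    |       T       |    T    |    F     |     T     |        T        |        F         |         T         |    T    |       F       |       T        |          F           | F
F | T | T | F ||    T    |    F     |     T     |    F    |       F       |    T    |    F     |     T     |        T        |        F         |         T         |    T    |       T       |       F        |          F           | F
F | T | F | T ||    T    |    F     |     T     |    F    |       T       |    F    |    T     |     F     |        F        |        T         |         F         |    T    |       F       |       T        |          F           | F
F | T | F | F ||    T    |    F     |     T     |    F    |       T       |    F    |    T     |     F     |        F        |        T         |         F         |    F    |       F       |       T        |          T           | F
F | F | T | T ||    F    |    T     |     F     |    T    |       T       |    T    |    F     |     T     |        T        |        F         |         T         |    T    |       F       |       T        |          F           | F
F | F | T | F ||    F    |    T     |     F     |    F    |       F       |    T    |    F     |     T     |        T        |        F         |         T         |    T    |       T       |       F        |          F           | F
F | F | F | T ||    F    |    T     |     F     |    F    |       T       |    F    |    T     |     F     |        F        |        T         |         F         |    T    |       F       |       T        |          F           | F
F | F | F | F ||    F    |    T     |     F     |    F    |       T       |    F    |    T     |     F     |        F        |        T         |         F         |    F    |       F       |       T        |          T           | T
The formula is true on 2 of the 16 rows.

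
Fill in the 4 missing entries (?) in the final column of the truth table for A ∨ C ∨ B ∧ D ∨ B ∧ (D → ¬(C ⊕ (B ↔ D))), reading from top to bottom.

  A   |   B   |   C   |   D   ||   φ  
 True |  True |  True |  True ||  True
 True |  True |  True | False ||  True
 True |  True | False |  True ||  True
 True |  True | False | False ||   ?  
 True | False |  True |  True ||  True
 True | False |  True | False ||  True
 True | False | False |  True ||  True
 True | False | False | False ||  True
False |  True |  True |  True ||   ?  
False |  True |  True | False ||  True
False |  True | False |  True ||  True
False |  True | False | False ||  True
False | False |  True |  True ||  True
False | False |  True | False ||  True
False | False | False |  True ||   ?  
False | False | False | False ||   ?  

Row A=True, B=True, C=False, D=False: (A ∨ C ∨ B ∧ D) = True, (B ∧ (D → ¬(C ⊕ (B ↔ D)))) = True, so the formula = True.
Row A=False, B=True, C=True, D=True: (A ∨ C ∨ B ∧ D) = True, (B ∧ (D → ¬(C ⊕ (B ↔ D)))) = True, so the formula = True.
Row A=False, B=False, C=False, D=True: (A ∨ C ∨ B ∧ D) = False, (B ∧ (D → ¬(C ⊕ (B ↔ D)))) = False, so the formula = False.
Row A=False, B=False, C=False, D=False: (A ∨ C ∨ B ∧ D) = False, (B ∧ (D → ¬(C ⊕ (B ↔ D)))) = False, so the formula = False.

True, True, False, False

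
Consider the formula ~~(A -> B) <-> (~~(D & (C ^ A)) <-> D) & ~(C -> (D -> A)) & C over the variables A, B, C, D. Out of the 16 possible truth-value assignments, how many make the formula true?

A  B  C  D  |  φ
F  F  F  F  |  F
F  F  F  T  |  F
F  F  T  F  |  F
F  F  T  T  |  T
F  T  F  F  |  F
F  T  F  T  |  F
F  T  T  F  |  F
F  T  T  T  |  T
T  F  F  F  |  T
T  F  F  T  |  T
T  F  T  F  |  T
T  F  T  T  |  T
T  T  F  F  |  F
T  T  F  T  |  F
T  T  T  F  |  F
T  T  T  T  |  F
The formula is true on 6 of the 16 rows.

6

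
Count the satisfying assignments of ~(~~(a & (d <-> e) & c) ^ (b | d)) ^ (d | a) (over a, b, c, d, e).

a | b | c | d | e || φ
T | T | T | T | T || F
T | T | T | T | F || T
T | T | T | F | T || T
T | T | T | F | F || F
T | T | F | T | T || T
T | T | F | T | F || T
T | T | F | F | T || T
T | T | F | F | F || T
T | F | T | T | T || F
T | F | T | T | F || T
T | F | T | F | T || F
T | F | T | F | F || T
T | F | F | T | T || T
T | F | F | T | F || T
T | F | F | F | T || F
T | F | F | F | F || F
F | T | T | T | T || T
F | T | T | T | F || T
F | T | T | F | T || F
F | T | T | F | F || F
F | T | F | T | T || T
F | T | F | T | F || T
F | T | F | F | T || F
F | T | F | F | F || F
F | F | T | T | T || T
F | F | T | T | F || T
F | F | T | F | T || T
F | F | T | F | F || T
F | F | F | T | T || T
F | F | F | T | F || T
F | F | F | F | T || T
F | F | F | F | F || T
The formula is true on 22 of the 32 rows.

22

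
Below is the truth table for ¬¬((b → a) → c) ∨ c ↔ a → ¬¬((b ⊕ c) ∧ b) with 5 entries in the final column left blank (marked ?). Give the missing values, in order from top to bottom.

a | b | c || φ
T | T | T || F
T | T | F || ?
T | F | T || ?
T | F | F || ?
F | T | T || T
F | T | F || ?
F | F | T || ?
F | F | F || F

Row a=T, b=T, c=F: (¬¬((b → a) → c) ∨ c) = F, (a → ¬¬((b ⊕ c) ∧ b)) = T, so the formula = F.
Row a=T, b=F, c=T: (¬¬((b → a) → c) ∨ c) = T, (a → ¬¬((b ⊕ c) ∧ b)) = F, so the formula = F.
Row a=T, b=F, c=F: (¬¬((b → a) → c) ∨ c) = F, (a → ¬¬((b ⊕ c) ∧ b)) = F, so the formula = T.
Row a=F, b=T, c=F: (¬¬((b → a) → c) ∨ c) = T, (a → ¬¬((b ⊕ c) ∧ b)) = T, so the formula = T.
Row a=F, b=F, c=T: (¬¬((b → a) → c) ∨ c) = T, (a → ¬¬((b ⊕ c) ∧ b)) = T, so the formula = T.

F, F, T, T, T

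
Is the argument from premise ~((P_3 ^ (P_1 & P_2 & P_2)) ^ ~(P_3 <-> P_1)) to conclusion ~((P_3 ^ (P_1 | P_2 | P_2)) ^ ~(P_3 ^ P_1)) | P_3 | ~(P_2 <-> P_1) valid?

no

 P_1  |  P_2  |  P_3  ||   φ   |   ψ  
False | False | False ||  True | False
False | False |  True ||  True |  True
False |  True | False ||  True |  True
False |  True |  True ||  True |  True
 True | False | False || False |  True
 True | False |  True || False |  True
 True |  True | False ||  True | False
 True |  True |  True ||  True |  True
At P_1=False, P_2=False, P_3=False we have φ true but ψ false, so φ does not entail ψ.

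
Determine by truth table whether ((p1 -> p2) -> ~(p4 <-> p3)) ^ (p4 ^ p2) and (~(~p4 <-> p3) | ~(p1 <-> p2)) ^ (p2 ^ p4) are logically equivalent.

not equivalent

p1 | p2 | p3 | p4 || φ | ψ
1  | 1  | 1  | 1  || 0 | 1
1  | 1  | 1  | 0  || 0 | 1
1  | 1  | 0  | 1  || 1 | 0
1  | 1  | 0  | 0  || 1 | 0
1  | 0  | 1  | 1  || 0 | 0
1  | 0  | 1  | 0  || 1 | 1
1  | 0  | 0  | 1  || 0 | 0
1  | 0  | 0  | 0  || 1 | 1
0  | 1  | 1  | 1  || 0 | 1
0  | 1  | 1  | 0  || 0 | 0
0  | 1  | 0  | 1  || 1 | 1
0  | 1  | 0  | 0  || 1 | 0
0  | 0  | 1  | 1  || 1 | 0
0  | 0  | 1  | 0  || 1 | 0
0  | 0  | 0  | 1  || 0 | 1
0  | 0  | 0  | 0  || 0 | 1
The columns differ at p1=1, p2=1, p3=1, p4=1 (φ=0, ψ=1), so they are not equivalent.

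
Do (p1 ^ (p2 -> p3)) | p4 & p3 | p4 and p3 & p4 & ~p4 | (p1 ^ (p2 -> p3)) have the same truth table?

p1  p2  p3  p4  |  φ  ψ
1   1   1   1   |  1  0
1   1   1   0   |  0  0
1   1   0   1   |  1  1
1   1   0   0   |  1  1
1   0   1   1   |  1  0
1   0   1   0   |  0  0
1   0   0   1   |  1  0
1   0   0   0   |  0  0
0   1   1   1   |  1  1
0   1   1   0   |  1  1
0   1   0   1   |  1  0
0   1   0   0   |  0  0
0   0   1   1   |  1  1
0   0   1   0   |  1  1
0   0   0   1   |  1  1
0   0   0   0   |  1  1
The columns differ at p1=1, p2=1, p3=1, p4=1 (φ=1, ψ=0), so they are not equivalent.

not equivalent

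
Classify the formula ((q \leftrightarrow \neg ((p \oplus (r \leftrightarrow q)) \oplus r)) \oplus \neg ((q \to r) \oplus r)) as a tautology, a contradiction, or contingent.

contingent

p | q | r | (r \leftrightarrow q) | (q \to r) | ((q \to r) \oplus r) | \neg ((q \to r) \oplus r) | φ
- | - | - | --------------------- | --------- | -------------------- | ------------------------- | -
F | F | F |           T           |     T     |          T           |             F             | T
F | F | T |           F           |     T     |          F           |             T             | F
F | T | F |           F           |     F     |          F           |             T             | F
F | T | T |           T           |     T     |          F           |             T             | F
T | F | F |           T           |     T     |          T           |             F             | F
T | F | T |           F           |     T     |          F           |             T             | T
T | T | F |           F           |     F     |          F           |             T             | T
T | T | T |           T           |     T     |          F           |             T             | T
4 of 8 rows are T, so the formula is contingent.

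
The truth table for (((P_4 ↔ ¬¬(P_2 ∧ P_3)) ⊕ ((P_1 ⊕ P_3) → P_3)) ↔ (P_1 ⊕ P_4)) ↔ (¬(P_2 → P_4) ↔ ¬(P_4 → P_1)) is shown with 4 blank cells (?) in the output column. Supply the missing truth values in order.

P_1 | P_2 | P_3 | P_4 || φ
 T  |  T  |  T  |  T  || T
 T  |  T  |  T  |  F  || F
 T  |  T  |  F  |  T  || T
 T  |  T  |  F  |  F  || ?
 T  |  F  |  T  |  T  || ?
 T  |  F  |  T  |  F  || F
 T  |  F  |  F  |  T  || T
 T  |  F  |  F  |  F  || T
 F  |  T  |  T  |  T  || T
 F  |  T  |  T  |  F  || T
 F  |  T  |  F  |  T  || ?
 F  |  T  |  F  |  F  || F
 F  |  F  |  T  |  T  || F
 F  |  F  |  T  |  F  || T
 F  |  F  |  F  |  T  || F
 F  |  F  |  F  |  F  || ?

F, F, F, T

Row P_1=T, P_2=T, P_3=F, P_4=F: (((P_4 ↔ ¬¬(P_2 ∧ P_3)) ⊕ ((P_1 ⊕ P_3) → P_3)) ↔ (P_1 ⊕ P_4)) = T, (¬(P_2 → P_4) ↔ ¬(P_4 → P_1)) = F, so the formula = F.
Row P_1=T, P_2=F, P_3=T, P_4=T: (((P_4 ↔ ¬¬(P_2 ∧ P_3)) ⊕ ((P_1 ⊕ P_3) → P_3)) ↔ (P_1 ⊕ P_4)) = F, (¬(P_2 → P_4) ↔ ¬(P_4 → P_1)) = T, so the formula = F.
Row P_1=F, P_2=T, P_3=F, P_4=T: (((P_4 ↔ ¬¬(P_2 ∧ P_3)) ⊕ ((P_1 ⊕ P_3) → P_3)) ↔ (P_1 ⊕ P_4)) = T, (¬(P_2 → P_4) ↔ ¬(P_4 → P_1)) = F, so the formula = F.
Row P_1=F, P_2=F, P_3=F, P_4=F: (((P_4 ↔ ¬¬(P_2 ∧ P_3)) ⊕ ((P_1 ⊕ P_3) → P_3)) ↔ (P_1 ⊕ P_4)) = T, (¬(P_2 → P_4) ↔ ¬(P_4 → P_1)) = T, so the formula = T.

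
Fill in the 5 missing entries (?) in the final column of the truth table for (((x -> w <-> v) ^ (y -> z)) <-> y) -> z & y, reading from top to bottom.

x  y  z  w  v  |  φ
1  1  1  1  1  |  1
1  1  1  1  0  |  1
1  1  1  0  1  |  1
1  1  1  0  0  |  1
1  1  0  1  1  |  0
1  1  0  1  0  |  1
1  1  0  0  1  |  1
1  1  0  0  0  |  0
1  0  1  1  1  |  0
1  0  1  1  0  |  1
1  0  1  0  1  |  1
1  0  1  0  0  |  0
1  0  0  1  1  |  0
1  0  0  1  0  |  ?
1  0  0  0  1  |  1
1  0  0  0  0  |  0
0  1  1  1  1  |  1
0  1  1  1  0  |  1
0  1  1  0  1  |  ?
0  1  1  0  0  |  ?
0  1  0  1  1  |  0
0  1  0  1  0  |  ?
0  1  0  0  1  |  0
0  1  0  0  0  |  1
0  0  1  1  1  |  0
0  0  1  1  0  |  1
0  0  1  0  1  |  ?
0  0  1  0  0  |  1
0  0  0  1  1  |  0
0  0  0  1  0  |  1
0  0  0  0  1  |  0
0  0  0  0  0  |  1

Row x=1, y=0, z=0, w=1, v=0: (((x -> w <-> v) ^ (y -> z)) <-> y) = 0, (z & y) = 0, so the formula = 1.
Row x=0, y=1, z=1, w=0, v=1: (((x -> w <-> v) ^ (y -> z)) <-> y) = 0, (z & y) = 1, so the formula = 1.
Row x=0, y=1, z=1, w=0, v=0: (((x -> w <-> v) ^ (y -> z)) <-> y) = 1, (z & y) = 1, so the formula = 1.
Row x=0, y=1, z=0, w=1, v=0: (((x -> w <-> v) ^ (y -> z)) <-> y) = 0, (z & y) = 0, so the formula = 1.
Row x=0, y=0, z=1, w=0, v=1: (((x -> w <-> v) ^ (y -> z)) <-> y) = 1, (z & y) = 0, so the formula = 0.

1, 1, 1, 1, 0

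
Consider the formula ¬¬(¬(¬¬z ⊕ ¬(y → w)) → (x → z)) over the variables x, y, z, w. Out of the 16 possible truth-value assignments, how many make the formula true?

x | y | z | w || φ
1 | 1 | 1 | 1 || 1
1 | 1 | 1 | 0 || 1
1 | 1 | 0 | 1 || 0
1 | 1 | 0 | 0 || 1
1 | 0 | 1 | 1 || 1
1 | 0 | 1 | 0 || 1
1 | 0 | 0 | 1 || 0
1 | 0 | 0 | 0 || 0
0 | 1 | 1 | 1 || 1
0 | 1 | 1 | 0 || 1
0 | 1 | 0 | 1 || 1
0 | 1 | 0 | 0 || 1
0 | 0 | 1 | 1 || 1
0 | 0 | 1 | 0 || 1
0 | 0 | 0 | 1 || 1
0 | 0 | 0 | 0 || 1
The formula is true on 13 of the 16 rows.

13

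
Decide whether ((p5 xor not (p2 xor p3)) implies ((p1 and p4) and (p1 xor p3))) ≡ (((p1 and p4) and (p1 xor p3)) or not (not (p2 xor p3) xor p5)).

equivalent

p1 | p2 | p3 | p4 | p5 | φ | ψ
-- | -- | -- | -- | -- | - | -
1  | 1  | 1  | 1  | 1  | 1 | 1
1  | 1  | 1  | 1  | 0  | 0 | 0
1  | 1  | 1  | 0  | 1  | 1 | 1
1  | 1  | 1  | 0  | 0  | 0 | 0
1  | 1  | 0  | 1  | 1  | 1 | 1
1  | 1  | 0  | 1  | 0  | 1 | 1
1  | 1  | 0  | 0  | 1  | 0 | 0
1  | 1  | 0  | 0  | 0  | 1 | 1
1  | 0  | 1  | 1  | 1  | 0 | 0
1  | 0  | 1  | 1  | 0  | 1 | 1
1  | 0  | 1  | 0  | 1  | 0 | 0
1  | 0  | 1  | 0  | 0  | 1 | 1
1  | 0  | 0  | 1  | 1  | 1 | 1
1  | 0  | 0  | 1  | 0  | 1 | 1
1  | 0  | 0  | 0  | 1  | 1 | 1
1  | 0  | 0  | 0  | 0  | 0 | 0
0  | 1  | 1  | 1  | 1  | 1 | 1
0  | 1  | 1  | 1  | 0  | 0 | 0
0  | 1  | 1  | 0  | 1  | 1 | 1
0  | 1  | 1  | 0  | 0  | 0 | 0
0  | 1  | 0  | 1  | 1  | 0 | 0
0  | 1  | 0  | 1  | 0  | 1 | 1
0  | 1  | 0  | 0  | 1  | 0 | 0
0  | 1  | 0  | 0  | 0  | 1 | 1
0  | 0  | 1  | 1  | 1  | 0 | 0
0  | 0  | 1  | 1  | 0  | 1 | 1
0  | 0  | 1  | 0  | 1  | 0 | 0
0  | 0  | 1  | 0  | 0  | 1 | 1
0  | 0  | 0  | 1  | 1  | 1 | 1
0  | 0  | 0  | 1  | 0  | 0 | 0
0  | 0  | 0  | 0  | 1  | 1 | 1
0  | 0  | 0  | 0  | 0  | 0 | 0
The columns for φ and ψ agree on every row, so they are logically equivalent.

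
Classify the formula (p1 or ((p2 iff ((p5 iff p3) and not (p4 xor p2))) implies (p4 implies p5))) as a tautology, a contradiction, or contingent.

p1  p2  p3  p4  p5  |  φ
F   F   F   F   F   |  T
F   F   F   F   T   |  T
F   F   F   T   F   |  F
F   F   F   T   T   |  T
F   F   T   F   F   |  T
F   F   T   F   T   |  T
F   F   T   T   F   |  F
F   F   T   T   T   |  T
F   T   F   F   F   |  T
F   T   F   F   T   |  T
F   T   F   T   F   |  F
F   T   F   T   T   |  T
F   T   T   F   F   |  T
F   T   T   F   T   |  T
F   T   T   T   F   |  T
F   T   T   T   T   |  T
T   F   F   F   F   |  T
T   F   F   F   T   |  T
T   F   F   T   F   |  T
T   F   F   T   T   |  T
T   F   T   F   F   |  T
T   F   T   F   T   |  T
T   F   T   T   F   |  T
T   F   T   T   T   |  T
T   T   F   F   F   |  T
T   T   F   F   T   |  T
T   T   F   T   F   |  T
T   T   F   T   T   |  T
T   T   T   F   F   |  T
T   T   T   F   T   |  T
T   T   T   T   F   |  T
T   T   T   T   T   |  T
29 of 32 rows are T, so the formula is contingent.

contingent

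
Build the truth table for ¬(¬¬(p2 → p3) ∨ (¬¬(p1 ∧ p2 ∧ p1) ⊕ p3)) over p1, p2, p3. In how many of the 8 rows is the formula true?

1

p1 | p2 | p3 || (p2 → p3) | ¬(p2 → p3) | ¬¬(p2 → p3) | (p1 ∧ p2 ∧ p1) | ¬(p1 ∧ p2 ∧ p1) | ¬¬(p1 ∧ p2 ∧ p1) | (¬¬(p1 ∧ p2 ∧ p1) ⊕ p3) | φ
T  | T  | T  ||     T     |     F      |      T      |       T        |        F        |        T         |            F            | F
T  | T  | F  ||     F     |     T      |      F      |       T        |        F        |        T         |            T            | F
T  | F  | T  ||     T     |     F      |      T      |       F        |        T        |        F         |            T            | F
T  | F  | F  ||     T     |     F      |      T      |       F        |        T        |        F         |            F            | F
F  | T  | T  ||     T     |     F      |      T      |       F        |        T        |        F         |            T            | F
F  | T  | F  ||     F     |     T      |      F      |       F        |        T        |        F         |            F            | T
F  | F  | T  ||     T     |     F      |      T      |       F        |        T        |        F         |            T            | F
F  | F  | F  ||     T     |     F      |      T      |       F        |        T        |        F         |            F            | F
The formula is true on 1 of the 8 rows.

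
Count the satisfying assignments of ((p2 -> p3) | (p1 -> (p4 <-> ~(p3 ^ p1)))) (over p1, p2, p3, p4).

15

p1 | p2 | p3 | p4 || (p2 -> p3) | (p3 ^ p1) | ~(p3 ^ p1) | (p4 <-> ~(p3 ^ p1)) | (p1 -> (p4 <-> ~(p3 ^ p1))) | φ
1  | 1  | 1  | 1  ||     1      |     0     |     1      |          1          |              1              | 1
1  | 1  | 1  | 0  ||     1      |     0     |     1      |          0          |              0              | 1
1  | 1  | 0  | 1  ||     0      |     1     |     0      |          0          |              0              | 0
1  | 1  | 0  | 0  ||     0      |     1     |     0      |          1          |              1              | 1
1  | 0  | 1  | 1  ||     1      |     0     |     1      |          1          |              1              | 1
1  | 0  | 1  | 0  ||     1      |     0     |     1      |          0          |              0              | 1
1  | 0  | 0  | 1  ||     1      |     1     |     0      |          0          |              0              | 1
1  | 0  | 0  | 0  ||     1      |     1     |     0      |          1          |              1              | 1
0  | 1  | 1  | 1  ||     1      |     1     |     0      |          0          |              1              | 1
0  | 1  | 1  | 0  ||     1      |     1     |     0      |          1          |              1              | 1
0  | 1  | 0  | 1  ||     0      |     0     |     1      |          1          |              1              | 1
0  | 1  | 0  | 0  ||     0      |     0     |     1      |          0          |              1              | 1
0  | 0  | 1  | 1  ||     1      |     1     |     0      |          0          |              1              | 1
0  | 0  | 1  | 0  ||     1      |     1     |     0      |          1          |              1              | 1
0  | 0  | 0  | 1  ||     1      |     0     |     1      |          1          |              1              | 1
0  | 0  | 0  | 0  ||     1      |     0     |     1      |          0          |              1              | 1
The formula is true on 15 of the 16 rows.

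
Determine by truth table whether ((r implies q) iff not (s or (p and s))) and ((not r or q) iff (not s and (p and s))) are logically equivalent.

not equivalent

p | q | r | s || φ | ψ
F | F | F | F || T | F
F | F | F | T || F | F
F | F | T | F || F | T
F | F | T | T || T | T
F | T | F | F || T | F
F | T | F | T || F | F
F | T | T | F || T | F
F | T | T | T || F | F
T | F | F | F || T | F
T | F | F | T || F | F
T | F | T | F || F | T
T | F | T | T || T | T
T | T | F | F || T | F
T | T | F | T || F | F
T | T | T | F || T | F
T | T | T | T || F | F
The columns differ at p=F, q=F, r=F, s=F (φ=T, ψ=F), so they are not equivalent.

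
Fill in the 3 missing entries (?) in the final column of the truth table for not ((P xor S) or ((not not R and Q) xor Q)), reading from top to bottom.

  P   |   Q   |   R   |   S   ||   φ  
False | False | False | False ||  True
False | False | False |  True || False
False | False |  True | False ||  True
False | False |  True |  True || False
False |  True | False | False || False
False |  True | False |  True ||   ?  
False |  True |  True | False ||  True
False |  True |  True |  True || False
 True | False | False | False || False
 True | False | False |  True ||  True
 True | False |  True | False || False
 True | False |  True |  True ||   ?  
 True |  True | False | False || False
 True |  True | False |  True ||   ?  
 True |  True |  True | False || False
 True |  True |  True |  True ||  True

Row P=False, Q=True, R=False, S=True: (P xor S) = True, ((not not R and Q) xor Q) = True, ((P xor S) or ((not not R and Q) xor Q)) = True, so the formula = False.
Row P=True, Q=False, R=True, S=True: (P xor S) = False, ((not not R and Q) xor Q) = False, ((P xor S) or ((not not R and Q) xor Q)) = False, so the formula = True.
Row P=True, Q=True, R=False, S=True: (P xor S) = False, ((not not R and Q) xor Q) = True, ((P xor S) or ((not not R and Q) xor Q)) = True, so the formula = False.

False, True, False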